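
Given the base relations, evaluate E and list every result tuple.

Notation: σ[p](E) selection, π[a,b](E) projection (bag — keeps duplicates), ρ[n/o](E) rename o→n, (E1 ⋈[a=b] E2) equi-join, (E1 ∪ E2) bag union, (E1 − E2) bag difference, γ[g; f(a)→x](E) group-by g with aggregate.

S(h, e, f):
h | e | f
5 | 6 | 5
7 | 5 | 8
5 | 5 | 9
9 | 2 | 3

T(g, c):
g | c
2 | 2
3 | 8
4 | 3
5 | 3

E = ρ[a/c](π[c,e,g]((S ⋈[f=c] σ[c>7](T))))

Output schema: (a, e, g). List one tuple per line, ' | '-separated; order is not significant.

Stepwise |·|:
  S → 4
  T → 4
  σ[c>7](T) → 1
  (S ⋈[f=c] σ[c>7](T)) → 1
  π[c,e,g]((S ⋈[f=c] σ[c>7](T))) → 1
  ρ[a/c](π[c,e,g]((S ⋈[f=c] σ[c>7](T)))) → 1

== RESULT ==
a | e | g
8 | 5 | 3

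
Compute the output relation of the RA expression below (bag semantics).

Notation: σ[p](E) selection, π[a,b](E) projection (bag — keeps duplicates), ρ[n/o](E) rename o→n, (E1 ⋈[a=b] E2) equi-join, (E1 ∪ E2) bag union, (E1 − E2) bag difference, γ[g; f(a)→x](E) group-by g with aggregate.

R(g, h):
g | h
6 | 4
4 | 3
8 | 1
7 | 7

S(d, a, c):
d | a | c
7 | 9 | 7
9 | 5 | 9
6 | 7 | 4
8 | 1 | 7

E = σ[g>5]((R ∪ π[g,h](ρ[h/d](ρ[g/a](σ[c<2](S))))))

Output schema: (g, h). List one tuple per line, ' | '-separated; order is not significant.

Subexpression sizes:
  R → 4
  S → 4
  σ[c<2](S) → 0
  ρ[g/a](σ[c<2](S)) → 0
  ρ[h/d](ρ[g/a](σ[c<2](S))) → 0
  π[g,h](ρ[h/d](ρ[g/a](σ[c<2](S)))) → 0
  (R ∪ π[g,h](ρ[h/d](ρ[g/a](σ[c<2](S))))) → 4
  σ[g>5]((R ∪ π[g,h](ρ[h/d](ρ[g/a](σ[c<2](S)))))) → 3

== RESULT ==
g | h
6 | 4
7 | 7
8 | 1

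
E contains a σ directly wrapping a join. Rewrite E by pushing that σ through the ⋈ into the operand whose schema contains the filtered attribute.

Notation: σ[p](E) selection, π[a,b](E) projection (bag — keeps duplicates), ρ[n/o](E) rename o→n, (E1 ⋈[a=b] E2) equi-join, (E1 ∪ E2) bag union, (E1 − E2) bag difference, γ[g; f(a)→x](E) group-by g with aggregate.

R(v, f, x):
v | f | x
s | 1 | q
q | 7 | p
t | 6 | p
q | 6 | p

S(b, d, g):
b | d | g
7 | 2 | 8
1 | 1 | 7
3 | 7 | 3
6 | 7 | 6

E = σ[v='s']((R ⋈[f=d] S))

σ filters on v, owned by the left side.
E' = (σ[v='s'](R) ⋈[f=d] S)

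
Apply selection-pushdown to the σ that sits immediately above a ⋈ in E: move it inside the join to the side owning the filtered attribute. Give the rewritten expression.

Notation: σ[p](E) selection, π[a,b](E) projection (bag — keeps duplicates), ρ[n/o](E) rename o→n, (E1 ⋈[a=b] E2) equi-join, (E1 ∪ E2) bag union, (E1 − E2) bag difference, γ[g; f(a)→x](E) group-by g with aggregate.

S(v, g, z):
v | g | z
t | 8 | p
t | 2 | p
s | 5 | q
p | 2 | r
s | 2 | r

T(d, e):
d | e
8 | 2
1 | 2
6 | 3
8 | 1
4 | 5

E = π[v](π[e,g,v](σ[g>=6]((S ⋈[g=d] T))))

σ filters on g, owned by the left side.
E' = π[v](π[e,g,v]((σ[g>=6](S) ⋈[g=d] T)))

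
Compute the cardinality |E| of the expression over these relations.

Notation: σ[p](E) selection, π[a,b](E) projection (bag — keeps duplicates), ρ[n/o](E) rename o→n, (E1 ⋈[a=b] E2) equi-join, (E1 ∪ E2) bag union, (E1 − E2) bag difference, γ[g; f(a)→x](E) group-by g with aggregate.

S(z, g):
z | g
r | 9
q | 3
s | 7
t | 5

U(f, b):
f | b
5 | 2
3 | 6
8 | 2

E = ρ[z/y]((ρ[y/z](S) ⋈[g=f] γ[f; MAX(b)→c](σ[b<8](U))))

Per-node cardinality:
  S → 4
  ρ[y/z](S) → 4
  U → 3
  σ[b<8](U) → 3
  γ[f; MAX(b)→c](σ[b<8](U)) → 3
  (ρ[y/z](S) ⋈[g=f] γ[f; MAX(b)→c](σ[b<8](U))) → 2
  ρ[z/y]((ρ[y/z](S) ⋈[g=f] γ[f; MAX(b)→c](σ[b<8](U)))) → 2

|E| = 2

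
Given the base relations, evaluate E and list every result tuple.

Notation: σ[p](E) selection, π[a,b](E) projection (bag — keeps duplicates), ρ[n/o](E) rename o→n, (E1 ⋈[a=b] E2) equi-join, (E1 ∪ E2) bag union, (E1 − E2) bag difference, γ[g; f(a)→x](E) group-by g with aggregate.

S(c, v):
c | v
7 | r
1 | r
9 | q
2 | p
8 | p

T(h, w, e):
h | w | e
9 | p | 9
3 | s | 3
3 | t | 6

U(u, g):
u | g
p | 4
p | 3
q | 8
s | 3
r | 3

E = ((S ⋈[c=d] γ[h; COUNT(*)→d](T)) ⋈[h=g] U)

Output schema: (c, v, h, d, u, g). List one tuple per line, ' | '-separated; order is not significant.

Stepwise |·|:
  S → 5
  T → 3
  γ[h; COUNT(*)→d](T) → 2
  (S ⋈[c=d] γ[h; COUNT(*)→d](T)) → 2
  U → 5
  ((S ⋈[c=d] γ[h; COUNT(*)→d](T)) ⋈[h=g] U) → 3

== RESULT ==
c | v | h | d | u | g
2 | p | 3 | 2 | p | 3
2 | p | 3 | 2 | r | 3
2 | p | 3 | 2 | s | 3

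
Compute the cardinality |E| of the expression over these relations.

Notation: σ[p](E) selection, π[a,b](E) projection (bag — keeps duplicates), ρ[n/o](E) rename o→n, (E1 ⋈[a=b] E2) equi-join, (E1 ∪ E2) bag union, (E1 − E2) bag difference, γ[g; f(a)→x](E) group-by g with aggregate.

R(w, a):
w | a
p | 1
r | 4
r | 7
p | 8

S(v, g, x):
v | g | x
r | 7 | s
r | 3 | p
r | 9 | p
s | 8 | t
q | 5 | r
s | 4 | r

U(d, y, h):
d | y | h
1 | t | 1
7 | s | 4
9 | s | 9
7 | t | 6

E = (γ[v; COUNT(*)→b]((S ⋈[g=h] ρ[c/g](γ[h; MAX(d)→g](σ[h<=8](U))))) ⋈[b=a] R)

Subexpression sizes:
  S → 6
  U → 4
  σ[h<=8](U) → 3
  γ[h; MAX(d)→g](σ[h<=8](U)) → 3
  ρ[c/g](γ[h; MAX(d)→g](σ[h<=8](U))) → 3
  (S ⋈[g=h] ρ[c/g](γ[h; MAX(d)→g](σ[h<=8](U)))) → 1
  γ[v; COUNT(*)→b]((S ⋈[g=h] ρ[c/g](γ[h; MAX(d)→g](σ[h<=8](U))))) → 1
  R → 4
  (γ[v; COUNT(*)→b]((S ⋈[g=h] ρ[c/g](γ[h; MAX(d)→g](σ[h<=8](U))))) ⋈[b=a] R) → 1

|E| = 1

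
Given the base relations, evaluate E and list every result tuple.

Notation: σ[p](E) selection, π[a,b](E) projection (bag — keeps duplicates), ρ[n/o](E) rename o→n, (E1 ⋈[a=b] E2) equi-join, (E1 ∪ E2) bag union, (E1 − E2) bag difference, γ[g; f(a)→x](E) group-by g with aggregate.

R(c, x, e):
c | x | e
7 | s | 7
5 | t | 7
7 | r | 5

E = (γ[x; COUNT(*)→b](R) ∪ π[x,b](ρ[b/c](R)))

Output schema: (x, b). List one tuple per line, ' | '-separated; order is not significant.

Subexpression sizes:
  R → 3
  γ[x; COUNT(*)→b](R) → 3
  R → 3
  ρ[b/c](R) → 3
  π[x,b](ρ[b/c](R)) → 3
  (γ[x; COUNT(*)→b](R) ∪ π[x,b](ρ[b/c](R))) → 6

== RESULT ==
x | b
r | 1
r | 7
s | 1
s | 7
t | 1
t | 5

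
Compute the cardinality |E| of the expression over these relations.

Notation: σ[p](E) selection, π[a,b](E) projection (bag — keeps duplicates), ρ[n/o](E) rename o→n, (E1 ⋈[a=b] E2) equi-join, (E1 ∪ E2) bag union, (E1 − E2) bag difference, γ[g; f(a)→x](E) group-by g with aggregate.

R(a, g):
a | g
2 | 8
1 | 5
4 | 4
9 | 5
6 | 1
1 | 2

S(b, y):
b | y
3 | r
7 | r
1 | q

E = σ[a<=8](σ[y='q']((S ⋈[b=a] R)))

Stepwise |·|:
  S → 3
  R → 6
  (S ⋈[b=a] R) → 2
  σ[y='q']((S ⋈[b=a] R)) → 2
  σ[a<=8](σ[y='q']((S ⋈[b=a] R))) → 2

|E| = 2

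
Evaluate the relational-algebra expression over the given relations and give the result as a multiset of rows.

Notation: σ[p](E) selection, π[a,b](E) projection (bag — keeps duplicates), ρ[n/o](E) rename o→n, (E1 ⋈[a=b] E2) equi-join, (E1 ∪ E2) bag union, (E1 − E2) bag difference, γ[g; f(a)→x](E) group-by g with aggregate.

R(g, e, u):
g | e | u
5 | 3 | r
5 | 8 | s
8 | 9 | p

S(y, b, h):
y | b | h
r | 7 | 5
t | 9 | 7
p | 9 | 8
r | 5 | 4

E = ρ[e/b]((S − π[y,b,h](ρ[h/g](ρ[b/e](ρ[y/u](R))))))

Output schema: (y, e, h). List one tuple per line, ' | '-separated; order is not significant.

Stepwise |·|:
  S → 4
  R → 3
  ρ[y/u](R) → 3
  ρ[b/e](ρ[y/u](R)) → 3
  ρ[h/g](ρ[b/e](ρ[y/u](R))) → 3
  π[y,b,h](ρ[h/g](ρ[b/e](ρ[y/u](R)))) → 3
  (S − π[y,b,h](ρ[h/g](ρ[b/e](ρ[y/u](R))))) → 3
  ρ[e/b]((S − π[y,b,h](ρ[h/g](ρ[b/e](ρ[y/u](R)))))) → 3

== RESULT ==
y | e | h
r | 5 | 4
r | 7 | 5
t | 9 | 7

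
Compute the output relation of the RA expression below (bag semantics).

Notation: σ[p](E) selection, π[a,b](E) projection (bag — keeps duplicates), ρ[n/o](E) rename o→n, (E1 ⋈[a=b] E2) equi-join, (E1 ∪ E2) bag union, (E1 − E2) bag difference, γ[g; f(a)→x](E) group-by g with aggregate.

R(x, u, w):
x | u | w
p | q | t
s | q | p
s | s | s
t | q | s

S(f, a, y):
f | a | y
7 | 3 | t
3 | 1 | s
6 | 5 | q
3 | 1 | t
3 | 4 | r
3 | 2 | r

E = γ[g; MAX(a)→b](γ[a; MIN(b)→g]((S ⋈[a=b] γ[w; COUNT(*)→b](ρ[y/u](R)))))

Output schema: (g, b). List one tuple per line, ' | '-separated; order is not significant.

Per-node cardinality:
  S → 6
  R → 4
  ρ[y/u](R) → 4
  γ[w; COUNT(*)→b](ρ[y/u](R)) → 3
  (S ⋈[a=b] γ[w; COUNT(*)→b](ρ[y/u](R))) → 5
  γ[a; MIN(b)→g]((S ⋈[a=b] γ[w; COUNT(*)→b](ρ[y/u](R)))) → 2
  γ[g; MAX(a)→b](γ[a; MIN(b)→g]((S ⋈[a=b] γ[w; COUNT(*)→b](ρ[y/u](R))))) → 2

== RESULT ==
g | b
1 | 1
2 | 2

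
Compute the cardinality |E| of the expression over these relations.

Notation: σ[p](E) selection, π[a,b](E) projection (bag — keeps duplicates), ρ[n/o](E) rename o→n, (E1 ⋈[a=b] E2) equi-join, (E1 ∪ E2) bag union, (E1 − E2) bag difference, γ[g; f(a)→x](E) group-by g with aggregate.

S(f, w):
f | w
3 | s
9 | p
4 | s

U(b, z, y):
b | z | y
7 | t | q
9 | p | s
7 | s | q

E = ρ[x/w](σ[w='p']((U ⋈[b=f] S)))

Subexpression sizes:
  U → 3
  S → 3
  (U ⋈[b=f] S) → 1
  σ[w='p']((U ⋈[b=f] S)) → 1
  ρ[x/w](σ[w='p']((U ⋈[b=f] S))) → 1

|E| = 1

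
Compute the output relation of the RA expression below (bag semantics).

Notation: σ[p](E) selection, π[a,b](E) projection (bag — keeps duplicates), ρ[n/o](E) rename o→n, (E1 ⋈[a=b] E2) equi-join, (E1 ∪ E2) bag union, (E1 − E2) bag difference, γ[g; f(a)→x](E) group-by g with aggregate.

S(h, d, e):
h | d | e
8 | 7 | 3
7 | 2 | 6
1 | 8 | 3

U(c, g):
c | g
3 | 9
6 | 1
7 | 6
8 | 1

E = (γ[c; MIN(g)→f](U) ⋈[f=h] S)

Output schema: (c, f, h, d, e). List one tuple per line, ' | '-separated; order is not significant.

Row counts bottom-up:
  U → 4
  γ[c; MIN(g)→f](U) → 4
  S → 3
  (γ[c; MIN(g)→f](U) ⋈[f=h] S) → 2

== RESULT ==
c | f | h | d | e
6 | 1 | 1 | 8 | 3
8 | 1 | 1 | 8 | 3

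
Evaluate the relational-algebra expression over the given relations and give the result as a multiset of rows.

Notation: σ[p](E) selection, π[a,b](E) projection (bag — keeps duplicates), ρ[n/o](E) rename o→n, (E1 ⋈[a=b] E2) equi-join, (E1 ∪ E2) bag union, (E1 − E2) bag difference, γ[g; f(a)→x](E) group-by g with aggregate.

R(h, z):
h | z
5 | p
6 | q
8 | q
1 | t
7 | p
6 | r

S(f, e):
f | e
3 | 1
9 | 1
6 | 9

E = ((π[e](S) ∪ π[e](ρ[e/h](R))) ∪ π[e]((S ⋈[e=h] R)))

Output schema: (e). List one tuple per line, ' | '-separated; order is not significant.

Subexpression sizes:
  S → 3
  π[e](S) → 3
  R → 6
  ρ[e/h](R) → 6
  π[e](ρ[e/h](R)) → 6
  (π[e](S) ∪ π[e](ρ[e/h](R))) → 9
  S → 3
  R → 6
  (S ⋈[e=h] R) → 2
  π[e]((S ⋈[e=h] R)) → 2
  ((π[e](S) ∪ π[e](ρ[e/h](R))) ∪ π[e]((S ⋈[e=h] R))) → 11

== RESULT ==
e
1
1
1
1
1
5
6
6
7
8
9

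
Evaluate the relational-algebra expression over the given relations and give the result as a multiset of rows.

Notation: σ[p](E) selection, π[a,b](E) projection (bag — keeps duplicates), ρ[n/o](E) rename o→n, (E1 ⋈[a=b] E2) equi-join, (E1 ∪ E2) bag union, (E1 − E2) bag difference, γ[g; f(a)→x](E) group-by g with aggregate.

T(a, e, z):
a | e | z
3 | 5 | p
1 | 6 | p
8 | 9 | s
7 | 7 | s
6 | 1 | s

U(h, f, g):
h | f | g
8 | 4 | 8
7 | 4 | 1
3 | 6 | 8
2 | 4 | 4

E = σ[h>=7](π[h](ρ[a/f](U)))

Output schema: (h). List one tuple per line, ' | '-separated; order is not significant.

Subexpression sizes:
  U → 4
  ρ[a/f](U) → 4
  π[h](ρ[a/f](U)) → 4
  σ[h>=7](π[h](ρ[a/f](U))) → 2

== RESULT ==
h
7
8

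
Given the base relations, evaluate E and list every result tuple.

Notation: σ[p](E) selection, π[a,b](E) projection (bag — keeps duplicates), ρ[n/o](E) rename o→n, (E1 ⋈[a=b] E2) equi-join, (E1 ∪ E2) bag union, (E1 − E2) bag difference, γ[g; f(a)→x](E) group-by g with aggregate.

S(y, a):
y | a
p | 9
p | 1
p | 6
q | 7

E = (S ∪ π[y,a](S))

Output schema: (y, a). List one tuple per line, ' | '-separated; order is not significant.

Subexpression sizes:
  S → 4
  S → 4
  π[y,a](S) → 4
  (S ∪ π[y,a](S)) → 8

== RESULT ==
y | a
p | 1
p | 1
p | 6
p | 6
p | 9
p | 9
q | 7
q | 7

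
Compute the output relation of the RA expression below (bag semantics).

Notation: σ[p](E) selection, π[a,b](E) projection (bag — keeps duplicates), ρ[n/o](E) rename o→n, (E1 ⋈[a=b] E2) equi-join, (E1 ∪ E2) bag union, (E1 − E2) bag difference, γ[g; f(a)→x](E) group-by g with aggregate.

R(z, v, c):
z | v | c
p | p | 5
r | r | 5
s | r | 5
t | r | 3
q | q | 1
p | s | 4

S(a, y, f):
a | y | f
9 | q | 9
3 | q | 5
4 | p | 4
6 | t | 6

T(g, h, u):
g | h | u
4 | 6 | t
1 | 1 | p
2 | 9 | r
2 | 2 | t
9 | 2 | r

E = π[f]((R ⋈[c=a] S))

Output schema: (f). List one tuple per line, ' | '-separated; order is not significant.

Row counts bottom-up:
  R → 6
  S → 4
  (R ⋈[c=a] S) → 2
  π[f]((R ⋈[c=a] S)) → 2

== RESULT ==
f
4
5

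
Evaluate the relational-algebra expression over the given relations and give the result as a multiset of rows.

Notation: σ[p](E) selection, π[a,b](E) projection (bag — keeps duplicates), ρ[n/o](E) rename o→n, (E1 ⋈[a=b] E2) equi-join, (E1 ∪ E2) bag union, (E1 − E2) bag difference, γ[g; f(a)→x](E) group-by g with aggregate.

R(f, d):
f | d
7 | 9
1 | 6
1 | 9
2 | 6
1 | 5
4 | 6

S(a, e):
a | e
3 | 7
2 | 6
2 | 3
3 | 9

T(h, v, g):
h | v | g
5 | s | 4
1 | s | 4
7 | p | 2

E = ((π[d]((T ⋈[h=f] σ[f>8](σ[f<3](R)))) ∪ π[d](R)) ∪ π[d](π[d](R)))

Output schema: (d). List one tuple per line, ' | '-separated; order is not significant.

Stepwise |·|:
  T → 3
  R → 6
  σ[f<3](R) → 4
  σ[f>8](σ[f<3](R)) → 0
  (T ⋈[h=f] σ[f>8](σ[f<3](R))) → 0
  π[d]((T ⋈[h=f] σ[f>8](σ[f<3](R)))) → 0
  R → 6
  π[d](R) → 6
  (π[d]((T ⋈[h=f] σ[f>8](σ[f<3](R)))) ∪ π[d](R)) → 6
  R → 6
  π[d](R) → 6
  π[d](π[d](R)) → 6
  ((π[d]((T ⋈[h=f] σ[f>8](σ[f<3](R)))) ∪ π[d](R)) ∪ π[d](π[d](R))) → 12

== RESULT ==
d
5
5
6
6
6
6
6
6
9
9
9
9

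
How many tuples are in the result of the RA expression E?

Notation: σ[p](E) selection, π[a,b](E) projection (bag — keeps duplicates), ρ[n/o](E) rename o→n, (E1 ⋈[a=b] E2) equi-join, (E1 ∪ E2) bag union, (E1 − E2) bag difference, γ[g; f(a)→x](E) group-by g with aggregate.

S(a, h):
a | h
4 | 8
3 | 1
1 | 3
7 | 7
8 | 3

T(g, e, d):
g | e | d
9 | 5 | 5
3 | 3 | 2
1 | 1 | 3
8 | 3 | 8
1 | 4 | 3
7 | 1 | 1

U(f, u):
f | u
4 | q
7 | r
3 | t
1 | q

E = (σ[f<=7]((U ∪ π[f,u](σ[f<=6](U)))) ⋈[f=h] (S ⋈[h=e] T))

Subexpression sizes:
  U → 4
  U → 4
  σ[f<=6](U) → 3
  π[f,u](σ[f<=6](U)) → 3
  (U ∪ π[f,u](σ[f<=6](U))) → 7
  σ[f<=7]((U ∪ π[f,u](σ[f<=6](U)))) → 7
  S → 5
  T → 6
  (S ⋈[h=e] T) → 6
  (σ[f<=7]((U ∪ π[f,u](σ[f<=6](U)))) ⋈[f=h] (S ⋈[h=e] T)) → 12

|E| = 12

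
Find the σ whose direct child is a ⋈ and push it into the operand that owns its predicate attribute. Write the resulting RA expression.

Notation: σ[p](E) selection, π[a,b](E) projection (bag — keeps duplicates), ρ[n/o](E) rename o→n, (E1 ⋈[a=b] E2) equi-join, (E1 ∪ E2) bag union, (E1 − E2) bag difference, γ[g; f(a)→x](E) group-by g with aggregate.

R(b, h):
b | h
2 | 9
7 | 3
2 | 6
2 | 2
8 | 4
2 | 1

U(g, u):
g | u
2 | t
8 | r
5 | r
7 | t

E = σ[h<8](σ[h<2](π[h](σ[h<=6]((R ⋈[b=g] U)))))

σ filters on h, owned by the left side.
E' = σ[h<8](σ[h<2](π[h]((σ[h<=6](R) ⋈[b=g] U))))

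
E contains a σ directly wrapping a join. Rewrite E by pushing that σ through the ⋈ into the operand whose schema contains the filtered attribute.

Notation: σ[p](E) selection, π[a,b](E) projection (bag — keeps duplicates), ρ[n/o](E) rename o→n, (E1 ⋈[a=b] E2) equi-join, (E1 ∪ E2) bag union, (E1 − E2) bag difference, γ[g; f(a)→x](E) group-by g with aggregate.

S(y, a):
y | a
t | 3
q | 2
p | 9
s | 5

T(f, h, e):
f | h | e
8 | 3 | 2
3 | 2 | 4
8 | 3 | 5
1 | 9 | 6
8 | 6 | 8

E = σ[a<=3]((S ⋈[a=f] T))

σ filters on a, owned by the left side.
E' = (σ[a<=3](S) ⋈[a=f] T)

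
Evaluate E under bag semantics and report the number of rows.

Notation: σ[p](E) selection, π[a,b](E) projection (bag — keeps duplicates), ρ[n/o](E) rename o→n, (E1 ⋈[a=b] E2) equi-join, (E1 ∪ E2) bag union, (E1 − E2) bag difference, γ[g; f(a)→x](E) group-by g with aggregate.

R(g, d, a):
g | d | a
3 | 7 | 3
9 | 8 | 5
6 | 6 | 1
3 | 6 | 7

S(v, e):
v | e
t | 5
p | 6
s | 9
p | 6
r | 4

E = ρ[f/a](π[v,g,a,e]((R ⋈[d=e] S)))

Row counts bottom-up:
  R → 4
  S → 5
  (R ⋈[d=e] S) → 4
  π[v,g,a,e]((R ⋈[d=e] S)) → 4
  ρ[f/a](π[v,g,a,e]((R ⋈[d=e] S))) → 4

|E| = 4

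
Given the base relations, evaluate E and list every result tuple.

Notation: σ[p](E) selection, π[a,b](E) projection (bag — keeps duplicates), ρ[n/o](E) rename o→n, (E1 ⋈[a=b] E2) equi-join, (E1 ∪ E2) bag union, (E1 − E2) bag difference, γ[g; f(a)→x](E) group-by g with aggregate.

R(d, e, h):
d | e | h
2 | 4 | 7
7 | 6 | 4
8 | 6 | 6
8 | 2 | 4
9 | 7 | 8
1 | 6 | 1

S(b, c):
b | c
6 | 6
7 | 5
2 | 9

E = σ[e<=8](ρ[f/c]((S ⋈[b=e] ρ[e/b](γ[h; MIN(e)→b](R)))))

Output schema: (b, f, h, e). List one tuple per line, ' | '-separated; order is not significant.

Row counts bottom-up:
  S → 3
  R → 6
  γ[h; MIN(e)→b](R) → 5
  ρ[e/b](γ[h; MIN(e)→b](R)) → 5
  (S ⋈[b=e] ρ[e/b](γ[h; MIN(e)→b](R))) → 4
  ρ[f/c]((S ⋈[b=e] ρ[e/b](γ[h; MIN(e)→b](R)))) → 4
  σ[e<=8](ρ[f/c]((S ⋈[b=e] ρ[e/b](γ[h; MIN(e)→b](R))))) → 4

== RESULT ==
b | f | h | e
2 | 9 | 4 | 2
6 | 6 | 1 | 6
6 | 6 | 6 | 6
7 | 5 | 8 | 7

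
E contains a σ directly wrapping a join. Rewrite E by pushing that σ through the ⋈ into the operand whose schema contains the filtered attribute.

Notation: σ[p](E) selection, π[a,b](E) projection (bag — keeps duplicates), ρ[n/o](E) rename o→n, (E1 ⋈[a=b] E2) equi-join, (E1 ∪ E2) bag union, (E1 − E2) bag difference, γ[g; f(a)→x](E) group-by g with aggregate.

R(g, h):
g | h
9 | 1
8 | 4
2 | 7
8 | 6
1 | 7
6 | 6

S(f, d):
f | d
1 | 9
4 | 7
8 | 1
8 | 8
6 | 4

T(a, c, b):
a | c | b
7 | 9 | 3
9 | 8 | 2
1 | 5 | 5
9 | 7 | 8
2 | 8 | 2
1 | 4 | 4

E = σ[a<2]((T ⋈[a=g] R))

σ filters on a, owned by the left side.
E' = (σ[a<2](T) ⋈[a=g] R)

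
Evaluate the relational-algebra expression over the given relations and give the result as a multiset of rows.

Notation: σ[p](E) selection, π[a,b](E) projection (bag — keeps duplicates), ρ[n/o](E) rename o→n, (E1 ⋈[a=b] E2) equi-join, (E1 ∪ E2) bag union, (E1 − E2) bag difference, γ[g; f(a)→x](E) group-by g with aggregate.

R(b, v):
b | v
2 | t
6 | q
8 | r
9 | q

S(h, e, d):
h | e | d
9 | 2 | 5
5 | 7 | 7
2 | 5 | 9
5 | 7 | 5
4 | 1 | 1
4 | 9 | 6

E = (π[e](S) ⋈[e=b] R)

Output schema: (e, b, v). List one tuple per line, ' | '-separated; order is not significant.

Per-node cardinality:
  S → 6
  π[e](S) → 6
  R → 4
  (π[e](S) ⋈[e=b] R) → 2

== RESULT ==
e | b | v
2 | 2 | t
9 | 9 | q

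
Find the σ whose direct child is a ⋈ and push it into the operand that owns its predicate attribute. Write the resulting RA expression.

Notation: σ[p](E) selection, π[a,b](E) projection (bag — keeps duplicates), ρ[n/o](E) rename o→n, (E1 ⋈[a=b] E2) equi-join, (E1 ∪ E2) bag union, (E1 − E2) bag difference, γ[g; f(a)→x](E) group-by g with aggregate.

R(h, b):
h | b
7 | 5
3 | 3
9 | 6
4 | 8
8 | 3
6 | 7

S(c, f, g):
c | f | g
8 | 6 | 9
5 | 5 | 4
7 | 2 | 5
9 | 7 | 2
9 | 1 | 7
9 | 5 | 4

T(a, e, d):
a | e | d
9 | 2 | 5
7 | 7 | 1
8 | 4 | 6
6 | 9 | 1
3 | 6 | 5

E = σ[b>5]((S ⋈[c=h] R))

σ filters on b, owned by the right side.
E' = (S ⋈[c=h] σ[b>5](R))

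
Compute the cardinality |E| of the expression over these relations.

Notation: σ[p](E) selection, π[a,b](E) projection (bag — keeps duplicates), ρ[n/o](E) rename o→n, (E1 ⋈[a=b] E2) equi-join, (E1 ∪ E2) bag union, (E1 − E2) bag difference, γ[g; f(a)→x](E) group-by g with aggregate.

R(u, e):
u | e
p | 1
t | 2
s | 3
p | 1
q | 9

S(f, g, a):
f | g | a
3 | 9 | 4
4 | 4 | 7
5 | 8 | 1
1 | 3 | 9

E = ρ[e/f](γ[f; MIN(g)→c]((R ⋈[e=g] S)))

Subexpression sizes:
  R → 5
  S → 4
  (R ⋈[e=g] S) → 2
  γ[f; MIN(g)→c]((R ⋈[e=g] S)) → 2
  ρ[e/f](γ[f; MIN(g)→c]((R ⋈[e=g] S))) → 2

|E| = 2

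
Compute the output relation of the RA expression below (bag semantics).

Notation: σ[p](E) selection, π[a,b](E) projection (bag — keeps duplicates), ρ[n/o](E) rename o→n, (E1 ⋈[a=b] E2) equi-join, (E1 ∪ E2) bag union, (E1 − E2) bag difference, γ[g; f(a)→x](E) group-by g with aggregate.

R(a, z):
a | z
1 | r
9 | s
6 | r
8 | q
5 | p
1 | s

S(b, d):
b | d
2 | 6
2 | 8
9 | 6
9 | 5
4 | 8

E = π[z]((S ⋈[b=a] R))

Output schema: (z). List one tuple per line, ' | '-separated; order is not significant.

Row counts bottom-up:
  S → 5
  R → 6
  (S ⋈[b=a] R) → 2
  π[z]((S ⋈[b=a] R)) → 2

== RESULT ==
z
s
s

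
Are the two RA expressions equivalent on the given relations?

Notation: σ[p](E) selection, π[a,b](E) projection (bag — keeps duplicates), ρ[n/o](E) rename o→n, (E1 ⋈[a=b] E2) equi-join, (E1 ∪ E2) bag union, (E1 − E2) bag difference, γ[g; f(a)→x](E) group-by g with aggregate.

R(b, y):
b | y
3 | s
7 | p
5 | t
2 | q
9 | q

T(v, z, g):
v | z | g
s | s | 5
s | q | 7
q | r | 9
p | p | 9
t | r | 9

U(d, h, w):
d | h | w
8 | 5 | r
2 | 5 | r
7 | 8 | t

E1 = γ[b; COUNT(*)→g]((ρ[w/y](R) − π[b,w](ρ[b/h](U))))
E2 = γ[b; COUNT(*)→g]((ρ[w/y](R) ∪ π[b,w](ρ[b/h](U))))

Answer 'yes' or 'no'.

E1 stepwise |·|:
  R → 5
  ρ[w/y](R) → 5
  U → 3
  ρ[b/h](U) → 3
  π[b,w](ρ[b/h](U)) → 3
  (ρ[w/y](R) − π[b,w](ρ[b/h](U))) → 5
  γ[b; COUNT(*)→g]((ρ[w/y](R) − π[b,w](ρ[b/h](U)))) → 5
E2 stepwise |·|:
  R → 5
  ρ[w/y](R) → 5
  U → 3
  ρ[b/h](U) → 3
  π[b,w](ρ[b/h](U)) → 3
  (ρ[w/y](R) ∪ π[b,w](ρ[b/h](U))) → 8
  γ[b; COUNT(*)→g]((ρ[w/y](R) ∪ π[b,w](ρ[b/h](U)))) → 6

E1 result:
b | g
2 | 1
3 | 1
5 | 1
7 | 1
9 | 1
E2 result:
b | g
2 | 1
3 | 1
5 | 3
7 | 1
8 | 1
9 | 1
Witness: (8, 1) appears 0× in E1 but 1× in E2.

no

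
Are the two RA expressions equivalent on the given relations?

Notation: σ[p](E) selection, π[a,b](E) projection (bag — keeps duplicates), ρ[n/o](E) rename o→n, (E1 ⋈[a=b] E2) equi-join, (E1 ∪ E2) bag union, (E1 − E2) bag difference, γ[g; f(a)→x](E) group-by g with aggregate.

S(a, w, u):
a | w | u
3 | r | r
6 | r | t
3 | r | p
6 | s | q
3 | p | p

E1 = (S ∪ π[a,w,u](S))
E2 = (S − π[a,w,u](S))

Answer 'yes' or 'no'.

E1 per-node cardinality:
  S → 5
  S → 5
  π[a,w,u](S) → 5
  (S ∪ π[a,w,u](S)) → 10
E2 per-node cardinality:
  S → 5
  S → 5
  π[a,w,u](S) → 5
  (S − π[a,w,u](S)) → 0

E1 result:
a | w | u
3 | p | p
3 | p | p
3 | r | p
3 | r | p
3 | r | r
3 | r | r
6 | r | t
6 | r | t
6 | s | q
6 | s | q
E2 result:
a | w | u
(0 rows)
Witness: (3, 'r', 'p') appears 2× in E1 but 0× in E2.

no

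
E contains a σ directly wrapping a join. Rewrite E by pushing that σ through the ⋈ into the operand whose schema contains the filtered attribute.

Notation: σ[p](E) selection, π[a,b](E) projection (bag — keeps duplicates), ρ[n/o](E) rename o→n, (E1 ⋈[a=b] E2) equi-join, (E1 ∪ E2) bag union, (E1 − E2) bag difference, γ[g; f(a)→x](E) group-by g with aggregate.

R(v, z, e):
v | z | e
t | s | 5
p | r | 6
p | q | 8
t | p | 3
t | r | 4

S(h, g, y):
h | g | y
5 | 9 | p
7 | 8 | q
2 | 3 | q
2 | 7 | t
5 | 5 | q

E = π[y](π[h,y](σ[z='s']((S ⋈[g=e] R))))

σ filters on z, owned by the right side.
E' = π[y](π[h,y]((S ⋈[g=e] σ[z='s'](R))))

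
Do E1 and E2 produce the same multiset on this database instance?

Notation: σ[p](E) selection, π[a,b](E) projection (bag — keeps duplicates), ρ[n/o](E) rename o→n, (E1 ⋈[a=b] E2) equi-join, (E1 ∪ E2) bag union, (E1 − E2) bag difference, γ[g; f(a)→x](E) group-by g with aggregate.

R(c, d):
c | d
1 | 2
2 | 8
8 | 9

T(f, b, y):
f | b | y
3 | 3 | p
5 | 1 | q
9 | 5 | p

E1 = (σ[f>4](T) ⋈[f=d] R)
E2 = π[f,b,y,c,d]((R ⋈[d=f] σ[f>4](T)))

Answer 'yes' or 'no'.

E1 row counts bottom-up:
  T → 3
  σ[f>4](T) → 2
  R → 3
  (σ[f>4](T) ⋈[f=d] R) → 1
E2 row counts bottom-up:
  R → 3
  T → 3
  σ[f>4](T) → 2
  (R ⋈[d=f] σ[f>4](T)) → 1
  π[f,b,y,c,d]((R ⋈[d=f] σ[f>4](T))) → 1

E1 and E2 produce the same multiset:
f | b | y | c | d
9 | 5 | p | 8 | 9

yes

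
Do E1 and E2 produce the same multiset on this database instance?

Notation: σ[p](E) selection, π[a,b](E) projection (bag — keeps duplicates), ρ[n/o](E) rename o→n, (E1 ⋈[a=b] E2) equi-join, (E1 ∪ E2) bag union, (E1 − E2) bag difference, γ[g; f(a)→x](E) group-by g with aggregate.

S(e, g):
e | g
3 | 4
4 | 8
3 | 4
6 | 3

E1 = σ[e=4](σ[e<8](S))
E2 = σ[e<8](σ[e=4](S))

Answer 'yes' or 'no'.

E1 stepwise |·|:
  S → 4
  σ[e<8](S) → 4
  σ[e=4](σ[e<8](S)) → 1
E2 stepwise |·|:
  S → 4
  σ[e=4](S) → 1
  σ[e<8](σ[e=4](S)) → 1

E1 and E2 produce the same multiset:
e | g
4 | 8

yes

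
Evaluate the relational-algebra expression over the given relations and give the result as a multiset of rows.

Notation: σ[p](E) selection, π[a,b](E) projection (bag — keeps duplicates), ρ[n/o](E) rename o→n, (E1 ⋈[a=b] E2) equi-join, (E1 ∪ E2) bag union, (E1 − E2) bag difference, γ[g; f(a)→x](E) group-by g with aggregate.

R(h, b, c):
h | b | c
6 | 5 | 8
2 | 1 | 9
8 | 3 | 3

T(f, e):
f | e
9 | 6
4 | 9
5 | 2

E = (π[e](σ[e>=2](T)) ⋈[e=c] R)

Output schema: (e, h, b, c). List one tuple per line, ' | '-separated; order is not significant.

Row counts bottom-up:
  T → 3
  σ[e>=2](T) → 3
  π[e](σ[e>=2](T)) → 3
  R → 3
  (π[e](σ[e>=2](T)) ⋈[e=c] R) → 1

== RESULT ==
e | h | b | c
9 | 2 | 1 | 9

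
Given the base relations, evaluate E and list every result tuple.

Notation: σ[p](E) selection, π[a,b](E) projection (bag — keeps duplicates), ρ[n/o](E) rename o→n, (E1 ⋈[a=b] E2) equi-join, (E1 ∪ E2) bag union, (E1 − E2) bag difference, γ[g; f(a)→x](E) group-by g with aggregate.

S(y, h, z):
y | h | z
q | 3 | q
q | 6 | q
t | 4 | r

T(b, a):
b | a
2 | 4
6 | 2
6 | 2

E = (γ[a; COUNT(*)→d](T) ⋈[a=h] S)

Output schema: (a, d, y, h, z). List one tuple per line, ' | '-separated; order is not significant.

Per-node cardinality:
  T → 3
  γ[a; COUNT(*)→d](T) → 2
  S → 3
  (γ[a; COUNT(*)→d](T) ⋈[a=h] S) → 1

== RESULT ==
a | d | y | h | z
4 | 1 | t | 4 | r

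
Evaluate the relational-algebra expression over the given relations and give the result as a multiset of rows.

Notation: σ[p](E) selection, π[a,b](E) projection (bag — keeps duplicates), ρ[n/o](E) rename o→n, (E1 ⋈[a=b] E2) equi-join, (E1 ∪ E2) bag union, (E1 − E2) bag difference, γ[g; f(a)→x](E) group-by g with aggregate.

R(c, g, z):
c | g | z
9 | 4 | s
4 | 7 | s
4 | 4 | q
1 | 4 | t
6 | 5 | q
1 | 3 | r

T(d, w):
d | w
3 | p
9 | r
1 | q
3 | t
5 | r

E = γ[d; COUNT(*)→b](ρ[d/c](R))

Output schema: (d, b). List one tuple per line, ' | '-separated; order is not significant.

Row counts bottom-up:
  R → 6
  ρ[d/c](R) → 6
  γ[d; COUNT(*)→b](ρ[d/c](R)) → 4

== RESULT ==
d | b
1 | 2
4 | 2
6 | 1
9 | 1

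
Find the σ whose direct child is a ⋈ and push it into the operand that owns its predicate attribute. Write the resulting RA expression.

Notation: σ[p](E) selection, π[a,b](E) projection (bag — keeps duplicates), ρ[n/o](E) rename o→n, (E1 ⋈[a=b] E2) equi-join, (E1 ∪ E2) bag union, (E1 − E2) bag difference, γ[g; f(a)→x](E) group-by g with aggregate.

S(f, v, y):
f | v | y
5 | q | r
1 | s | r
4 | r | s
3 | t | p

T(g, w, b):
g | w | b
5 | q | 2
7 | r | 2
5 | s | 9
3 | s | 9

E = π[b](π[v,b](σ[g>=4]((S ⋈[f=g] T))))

σ filters on g, owned by the right side.
E' = π[b](π[v,b]((S ⋈[f=g] σ[g>=4](T))))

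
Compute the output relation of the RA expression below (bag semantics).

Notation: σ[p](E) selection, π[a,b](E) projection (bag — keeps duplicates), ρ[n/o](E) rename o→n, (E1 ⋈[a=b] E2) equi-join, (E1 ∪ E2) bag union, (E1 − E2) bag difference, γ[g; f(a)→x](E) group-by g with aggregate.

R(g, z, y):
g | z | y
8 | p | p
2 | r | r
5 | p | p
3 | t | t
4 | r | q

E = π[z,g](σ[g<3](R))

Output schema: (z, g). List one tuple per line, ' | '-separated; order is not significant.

Subexpression sizes:
  R → 5
  σ[g<3](R) → 1
  π[z,g](σ[g<3](R)) → 1

== RESULT ==
z | g
r | 2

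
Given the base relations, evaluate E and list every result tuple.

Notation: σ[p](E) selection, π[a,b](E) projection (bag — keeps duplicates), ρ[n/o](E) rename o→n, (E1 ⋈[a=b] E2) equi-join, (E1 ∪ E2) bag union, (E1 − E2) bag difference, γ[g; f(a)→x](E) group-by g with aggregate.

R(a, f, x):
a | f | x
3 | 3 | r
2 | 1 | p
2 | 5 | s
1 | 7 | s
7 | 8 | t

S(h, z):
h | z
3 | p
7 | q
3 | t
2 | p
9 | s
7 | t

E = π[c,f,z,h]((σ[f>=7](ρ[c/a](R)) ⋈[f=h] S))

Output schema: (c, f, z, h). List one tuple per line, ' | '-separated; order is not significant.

Stepwise |·|:
  R → 5
  ρ[c/a](R) → 5
  σ[f>=7](ρ[c/a](R)) → 2
  S → 6
  (σ[f>=7](ρ[c/a](R)) ⋈[f=h] S) → 2
  π[c,f,z,h]((σ[f>=7](ρ[c/a](R)) ⋈[f=h] S)) → 2

== RESULT ==
c | f | z | h
1 | 7 | q | 7
1 | 7 | t | 7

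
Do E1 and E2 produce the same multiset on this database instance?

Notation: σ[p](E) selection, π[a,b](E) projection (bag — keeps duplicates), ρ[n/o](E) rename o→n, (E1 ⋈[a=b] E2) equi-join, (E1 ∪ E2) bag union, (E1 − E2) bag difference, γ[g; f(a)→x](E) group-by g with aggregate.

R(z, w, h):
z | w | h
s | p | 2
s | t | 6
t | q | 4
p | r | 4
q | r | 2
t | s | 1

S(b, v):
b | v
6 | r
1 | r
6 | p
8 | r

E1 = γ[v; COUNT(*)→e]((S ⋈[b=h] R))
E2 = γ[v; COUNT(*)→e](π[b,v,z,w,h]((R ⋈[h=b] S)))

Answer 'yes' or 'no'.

E1 subexpression sizes:
  S → 4
  R → 6
  (S ⋈[b=h] R) → 3
  γ[v; COUNT(*)→e]((S ⋈[b=h] R)) → 2
E2 subexpression sizes:
  R → 6
  S → 4
  (R ⋈[h=b] S) → 3
  π[b,v,z,w,h]((R ⋈[h=b] S)) → 3
  γ[v; COUNT(*)→e](π[b,v,z,w,h]((R ⋈[h=b] S))) → 2

E1 and E2 produce the same multiset:
v | e
p | 1
r | 2

yes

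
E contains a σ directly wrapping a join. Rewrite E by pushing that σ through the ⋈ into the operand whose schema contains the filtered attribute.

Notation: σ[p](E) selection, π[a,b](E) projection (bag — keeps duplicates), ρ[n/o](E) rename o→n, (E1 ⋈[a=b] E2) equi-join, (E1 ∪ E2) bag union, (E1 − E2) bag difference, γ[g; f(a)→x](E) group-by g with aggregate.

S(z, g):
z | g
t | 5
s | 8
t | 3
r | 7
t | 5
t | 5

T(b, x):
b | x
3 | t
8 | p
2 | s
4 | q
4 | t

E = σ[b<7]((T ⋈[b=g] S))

σ filters on b, owned by the left side.
E' = (σ[b<7](T) ⋈[b=g] S)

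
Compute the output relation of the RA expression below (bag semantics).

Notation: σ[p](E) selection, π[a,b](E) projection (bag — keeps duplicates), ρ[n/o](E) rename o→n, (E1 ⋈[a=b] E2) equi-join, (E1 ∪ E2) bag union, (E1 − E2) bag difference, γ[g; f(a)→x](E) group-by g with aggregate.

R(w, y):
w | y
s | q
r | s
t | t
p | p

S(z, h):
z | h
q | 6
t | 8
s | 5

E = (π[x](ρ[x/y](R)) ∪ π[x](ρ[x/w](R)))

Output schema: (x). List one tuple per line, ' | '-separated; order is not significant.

Row counts bottom-up:
  R → 4
  ρ[x/y](R) → 4
  π[x](ρ[x/y](R)) → 4
  R → 4
  ρ[x/w](R) → 4
  π[x](ρ[x/w](R)) → 4
  (π[x](ρ[x/y](R)) ∪ π[x](ρ[x/w](R))) → 8

== RESULT ==
x
p
p
q
r
s
s
t
t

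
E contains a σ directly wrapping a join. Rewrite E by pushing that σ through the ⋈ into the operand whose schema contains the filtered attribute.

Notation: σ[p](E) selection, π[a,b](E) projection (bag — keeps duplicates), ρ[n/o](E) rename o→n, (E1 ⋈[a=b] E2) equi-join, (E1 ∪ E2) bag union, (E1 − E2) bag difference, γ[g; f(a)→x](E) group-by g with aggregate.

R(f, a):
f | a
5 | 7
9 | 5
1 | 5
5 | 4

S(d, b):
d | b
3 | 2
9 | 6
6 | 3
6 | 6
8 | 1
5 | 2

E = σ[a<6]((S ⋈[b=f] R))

σ filters on a, owned by the right side.
E' = (S ⋈[b=f] σ[a<6](R))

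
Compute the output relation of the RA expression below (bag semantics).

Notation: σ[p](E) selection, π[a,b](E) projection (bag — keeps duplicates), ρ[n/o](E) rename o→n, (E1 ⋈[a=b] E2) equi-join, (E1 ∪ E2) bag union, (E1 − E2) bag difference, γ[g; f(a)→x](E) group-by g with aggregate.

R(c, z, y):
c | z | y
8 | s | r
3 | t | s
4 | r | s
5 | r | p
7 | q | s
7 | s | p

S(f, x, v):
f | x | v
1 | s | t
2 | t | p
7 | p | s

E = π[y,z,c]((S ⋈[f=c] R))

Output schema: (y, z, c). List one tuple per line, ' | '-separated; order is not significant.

Subexpression sizes:
  S → 3
  R → 6
  (S ⋈[f=c] R) → 2
  π[y,z,c]((S ⋈[f=c] R)) → 2

== RESULT ==
y | z | c
p | s | 7
s | q | 7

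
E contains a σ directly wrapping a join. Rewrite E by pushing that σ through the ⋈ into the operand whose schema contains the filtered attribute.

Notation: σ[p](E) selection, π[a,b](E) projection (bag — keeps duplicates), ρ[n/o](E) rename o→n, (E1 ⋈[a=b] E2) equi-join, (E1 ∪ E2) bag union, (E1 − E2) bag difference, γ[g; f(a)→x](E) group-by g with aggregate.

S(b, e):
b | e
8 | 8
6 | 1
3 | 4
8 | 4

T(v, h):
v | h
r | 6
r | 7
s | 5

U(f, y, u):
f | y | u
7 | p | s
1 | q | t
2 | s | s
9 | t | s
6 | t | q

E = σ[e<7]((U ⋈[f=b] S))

σ filters on e, owned by the right side.
E' = (U ⋈[f=b] σ[e<7](S))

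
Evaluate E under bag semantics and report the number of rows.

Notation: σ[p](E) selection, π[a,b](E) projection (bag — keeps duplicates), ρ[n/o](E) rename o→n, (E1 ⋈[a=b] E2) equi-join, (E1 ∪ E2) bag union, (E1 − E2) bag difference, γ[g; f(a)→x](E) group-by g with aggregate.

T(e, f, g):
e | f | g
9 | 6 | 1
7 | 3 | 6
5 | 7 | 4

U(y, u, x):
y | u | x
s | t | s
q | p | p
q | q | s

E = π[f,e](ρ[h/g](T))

Per-node cardinality:
  T → 3
  ρ[h/g](T) → 3
  π[f,e](ρ[h/g](T)) → 3

|E| = 3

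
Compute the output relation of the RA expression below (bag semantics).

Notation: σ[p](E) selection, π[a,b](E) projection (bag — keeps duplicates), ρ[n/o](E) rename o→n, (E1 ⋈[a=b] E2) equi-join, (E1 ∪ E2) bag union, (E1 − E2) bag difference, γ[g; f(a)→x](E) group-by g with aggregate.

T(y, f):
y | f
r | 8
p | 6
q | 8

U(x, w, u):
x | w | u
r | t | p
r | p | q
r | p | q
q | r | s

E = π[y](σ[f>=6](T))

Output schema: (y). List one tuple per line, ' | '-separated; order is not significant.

Row counts bottom-up:
  T → 3
  σ[f>=6](T) → 3
  π[y](σ[f>=6](T)) → 3

== RESULT ==
y
p
q
r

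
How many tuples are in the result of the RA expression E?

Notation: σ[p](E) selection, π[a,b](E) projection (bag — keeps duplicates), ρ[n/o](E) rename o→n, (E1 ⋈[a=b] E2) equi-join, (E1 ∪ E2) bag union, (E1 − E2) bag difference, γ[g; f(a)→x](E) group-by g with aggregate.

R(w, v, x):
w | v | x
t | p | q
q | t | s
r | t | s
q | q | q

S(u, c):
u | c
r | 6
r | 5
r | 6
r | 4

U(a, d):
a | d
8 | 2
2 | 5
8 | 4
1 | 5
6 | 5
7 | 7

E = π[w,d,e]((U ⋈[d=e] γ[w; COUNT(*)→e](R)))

Per-node cardinality:
  U → 6
  R → 4
  γ[w; COUNT(*)→e](R) → 3
  (U ⋈[d=e] γ[w; COUNT(*)→e](R)) → 1
  π[w,d,e]((U ⋈[d=e] γ[w; COUNT(*)→e](R))) → 1

|E| = 1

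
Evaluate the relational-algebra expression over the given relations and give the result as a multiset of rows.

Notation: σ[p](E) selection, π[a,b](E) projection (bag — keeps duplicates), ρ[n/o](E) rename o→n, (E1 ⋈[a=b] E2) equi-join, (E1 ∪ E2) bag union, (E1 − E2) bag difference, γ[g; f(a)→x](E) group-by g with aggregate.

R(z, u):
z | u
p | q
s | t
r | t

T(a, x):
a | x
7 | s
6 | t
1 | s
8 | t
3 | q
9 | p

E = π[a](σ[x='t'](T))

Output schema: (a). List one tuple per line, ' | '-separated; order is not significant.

Subexpression sizes:
  T → 6
  σ[x='t'](T) → 2
  π[a](σ[x='t'](T)) → 2

== RESULT ==
a
6
8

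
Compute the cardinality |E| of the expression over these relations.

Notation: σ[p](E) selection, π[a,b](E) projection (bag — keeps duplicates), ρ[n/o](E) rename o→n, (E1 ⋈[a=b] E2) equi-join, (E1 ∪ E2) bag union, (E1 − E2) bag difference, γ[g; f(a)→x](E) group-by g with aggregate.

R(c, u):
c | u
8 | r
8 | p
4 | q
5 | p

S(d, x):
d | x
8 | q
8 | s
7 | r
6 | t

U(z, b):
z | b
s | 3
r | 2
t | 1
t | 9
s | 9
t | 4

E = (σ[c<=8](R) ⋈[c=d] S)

Stepwise |·|:
  R → 4
  σ[c<=8](R) → 4
  S → 4
  (σ[c<=8](R) ⋈[c=d] S) → 4

|E| = 4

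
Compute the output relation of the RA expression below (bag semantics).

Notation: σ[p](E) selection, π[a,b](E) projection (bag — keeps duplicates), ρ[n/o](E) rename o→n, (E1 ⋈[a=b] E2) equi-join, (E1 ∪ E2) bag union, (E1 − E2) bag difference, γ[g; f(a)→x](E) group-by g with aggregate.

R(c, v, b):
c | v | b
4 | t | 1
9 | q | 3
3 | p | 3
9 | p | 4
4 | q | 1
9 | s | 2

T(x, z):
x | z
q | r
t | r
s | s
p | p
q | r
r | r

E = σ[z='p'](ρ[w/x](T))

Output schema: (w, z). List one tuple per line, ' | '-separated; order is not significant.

Stepwise |·|:
  T → 6
  ρ[w/x](T) → 6
  σ[z='p'](ρ[w/x](T)) → 1

== RESULT ==
w | z
p | p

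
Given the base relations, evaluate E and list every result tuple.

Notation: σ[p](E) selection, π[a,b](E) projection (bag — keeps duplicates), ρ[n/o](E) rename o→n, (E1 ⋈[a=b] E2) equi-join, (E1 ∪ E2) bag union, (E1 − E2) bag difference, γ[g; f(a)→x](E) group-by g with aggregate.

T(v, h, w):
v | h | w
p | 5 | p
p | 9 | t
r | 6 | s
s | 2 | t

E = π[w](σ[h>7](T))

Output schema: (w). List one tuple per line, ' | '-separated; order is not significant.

Row counts bottom-up:
  T → 4
  σ[h>7](T) → 1
  π[w](σ[h>7](T)) → 1

== RESULT ==
w
t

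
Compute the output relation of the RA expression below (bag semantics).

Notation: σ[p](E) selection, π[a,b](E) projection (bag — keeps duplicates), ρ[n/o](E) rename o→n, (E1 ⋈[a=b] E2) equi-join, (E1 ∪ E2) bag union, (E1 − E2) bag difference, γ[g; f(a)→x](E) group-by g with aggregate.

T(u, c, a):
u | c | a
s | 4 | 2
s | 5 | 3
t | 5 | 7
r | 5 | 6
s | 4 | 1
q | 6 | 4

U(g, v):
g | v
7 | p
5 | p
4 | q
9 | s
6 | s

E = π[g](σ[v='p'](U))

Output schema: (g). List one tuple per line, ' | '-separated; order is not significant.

Per-node cardinality:
  U → 5
  σ[v='p'](U) → 2
  π[g](σ[v='p'](U)) → 2

== RESULT ==
g
5
7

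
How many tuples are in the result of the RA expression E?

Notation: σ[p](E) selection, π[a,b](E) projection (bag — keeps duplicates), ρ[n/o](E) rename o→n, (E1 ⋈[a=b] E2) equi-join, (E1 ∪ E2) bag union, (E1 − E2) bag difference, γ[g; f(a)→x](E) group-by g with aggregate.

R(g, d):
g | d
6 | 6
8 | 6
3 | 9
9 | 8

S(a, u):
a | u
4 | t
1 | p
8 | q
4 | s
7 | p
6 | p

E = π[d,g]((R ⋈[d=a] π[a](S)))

Subexpression sizes:
  R → 4
  S → 6
  π[a](S) → 6
  (R ⋈[d=a] π[a](S)) → 3
  π[d,g]((R ⋈[d=a] π[a](S))) → 3

|E| = 3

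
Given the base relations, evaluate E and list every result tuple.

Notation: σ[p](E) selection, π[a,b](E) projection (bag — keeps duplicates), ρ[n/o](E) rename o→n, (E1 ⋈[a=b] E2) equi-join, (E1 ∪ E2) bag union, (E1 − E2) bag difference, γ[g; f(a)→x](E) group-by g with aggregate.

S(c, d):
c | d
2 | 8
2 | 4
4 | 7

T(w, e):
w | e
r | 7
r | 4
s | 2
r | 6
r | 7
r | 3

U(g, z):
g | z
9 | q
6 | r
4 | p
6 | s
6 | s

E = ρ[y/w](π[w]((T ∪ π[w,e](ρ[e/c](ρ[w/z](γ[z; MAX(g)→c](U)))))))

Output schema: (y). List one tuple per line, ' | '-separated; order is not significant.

Subexpression sizes:
  T → 6
  U → 5
  γ[z; MAX(g)→c](U) → 4
  ρ[w/z](γ[z; MAX(g)→c](U)) → 4
  ρ[e/c](ρ[w/z](γ[z; MAX(g)→c](U))) → 4
  π[w,e](ρ[e/c](ρ[w/z](γ[z; MAX(g)→c](U)))) → 4
  (T ∪ π[w,e](ρ[e/c](ρ[w/z](γ[z; MAX(g)→c](U))))) → 10
  π[w]((T ∪ π[w,e](ρ[e/c](ρ[w/z](γ[z; MAX(g)→c](U)))))) → 10
  ρ[y/w](π[w]((T ∪ π[w,e](ρ[e/c](ρ[w/z](γ[z; MAX(g)→c](U))))))) → 10

== RESULT ==
y
p
q
r
r
r
r
r
r
s
s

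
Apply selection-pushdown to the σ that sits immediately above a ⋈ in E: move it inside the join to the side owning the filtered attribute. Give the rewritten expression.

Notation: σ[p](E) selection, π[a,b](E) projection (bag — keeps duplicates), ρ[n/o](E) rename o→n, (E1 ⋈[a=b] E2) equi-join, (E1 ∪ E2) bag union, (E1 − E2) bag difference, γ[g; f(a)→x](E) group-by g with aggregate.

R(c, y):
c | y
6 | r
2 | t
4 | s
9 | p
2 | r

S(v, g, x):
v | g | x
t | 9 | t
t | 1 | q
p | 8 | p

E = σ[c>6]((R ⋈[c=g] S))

σ filters on c, owned by the left side.
E' = (σ[c>6](R) ⋈[c=g] S)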